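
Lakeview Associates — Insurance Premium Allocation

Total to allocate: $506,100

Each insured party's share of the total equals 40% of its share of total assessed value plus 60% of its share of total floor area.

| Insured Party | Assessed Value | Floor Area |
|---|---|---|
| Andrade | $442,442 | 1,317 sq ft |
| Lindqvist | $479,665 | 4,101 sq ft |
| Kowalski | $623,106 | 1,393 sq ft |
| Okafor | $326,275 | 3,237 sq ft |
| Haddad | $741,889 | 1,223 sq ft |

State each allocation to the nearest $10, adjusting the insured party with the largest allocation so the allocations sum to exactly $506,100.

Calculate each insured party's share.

Assessed value total 2,613,377; floor area total 11,271.
Composite weights (40% assessed value + 60% floor area): Andrade 0.1378; Lindqvist 0.2917; Kowalski 0.1695; Okafor 0.2223; Haddad 0.1787.
Pro-rata amounts: Andrade 69,755.11; Lindqvist 147,644.23; Kowalski 85,797.46; Okafor 112,484.55; Haddad 90,418.65.
After rounding ($10): Andrade $69,760; Lindqvist $147,640; Kowalski $85,800; Okafor $112,480; Haddad $90,420. Sum = $506,100.
Sum already equals the total — no adjustment.

Andrade: $69,760 · Lindqvist: $147,640 · Kowalski: $85,800 · Okafor: $112,480 · Haddad: $90,420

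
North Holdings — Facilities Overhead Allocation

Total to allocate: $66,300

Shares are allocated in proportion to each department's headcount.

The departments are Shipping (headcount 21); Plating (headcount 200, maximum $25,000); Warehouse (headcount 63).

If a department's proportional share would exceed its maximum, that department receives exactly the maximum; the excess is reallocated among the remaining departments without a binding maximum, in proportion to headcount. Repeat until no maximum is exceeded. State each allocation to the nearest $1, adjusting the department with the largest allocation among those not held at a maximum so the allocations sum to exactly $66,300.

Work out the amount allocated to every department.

Shipping: $10,325 | Plating: $25,000 | Warehouse: $30,975

Headcount total: 284.
Pro-rata shares before constraints: Shipping 4,902.46; Plating 46,690.14; Warehouse 14,707.39.
Capped: Plating ($25,000); balance $41,300 reallocated over remaining headcount 84.
Redistributed shares: Shipping 10,325.00 → $10,325; Warehouse 30,975.00 → $30,975.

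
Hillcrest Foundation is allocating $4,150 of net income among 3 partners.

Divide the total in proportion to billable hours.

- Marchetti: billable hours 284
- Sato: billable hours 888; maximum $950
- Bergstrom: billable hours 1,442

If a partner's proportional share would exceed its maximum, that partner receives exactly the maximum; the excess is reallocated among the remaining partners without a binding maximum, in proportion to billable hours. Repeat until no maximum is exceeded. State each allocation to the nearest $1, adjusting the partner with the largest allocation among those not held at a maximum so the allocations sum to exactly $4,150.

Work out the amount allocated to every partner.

Marchetti: $527; Sato: $950; Bergstrom: $2,673

Combined billable hours = 2,614.
Proportional shares (ignoring caps): Marchetti 450.88; Sato 1,409.79; Bergstrom 2,289.33.
Cap binds for Sato ($950); residual $3,200 reallocated over remaining billable hours 1,726.
Shares after redistribution: Marchetti 526.54 → $527; Bergstrom 2,673.46 → $2,673.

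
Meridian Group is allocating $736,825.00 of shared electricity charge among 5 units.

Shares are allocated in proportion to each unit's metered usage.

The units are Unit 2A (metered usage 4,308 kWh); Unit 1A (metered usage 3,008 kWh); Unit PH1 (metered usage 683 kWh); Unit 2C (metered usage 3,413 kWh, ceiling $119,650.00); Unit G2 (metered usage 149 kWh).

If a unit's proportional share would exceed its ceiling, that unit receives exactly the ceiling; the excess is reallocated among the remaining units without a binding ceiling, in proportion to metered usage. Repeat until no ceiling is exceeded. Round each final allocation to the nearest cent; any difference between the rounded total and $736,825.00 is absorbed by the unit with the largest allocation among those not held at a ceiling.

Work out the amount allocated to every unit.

Unit 2A: $326,311.97 · Unit 1A: $227,842.71 · Unit PH1: $51,734.23 · Unit 2C: $119,650.00 · Unit G2: $11,286.09

Sum of metered usage: 11,561.
Unconstrained shares: Unit 2A 274,564.6657; Unit 1A 191,710.8901; Unit PH1 43,530.0990; Unit 2C 217,523.0279; Unit G2 9,496.3174.
Capped: Unit 2C ($119,650.00); balance $617,175.00 reallocated over remaining metered usage 8,148.
Remaining shares: Unit 2A 326,311.9661 → $326,311.97; Unit 1A 227,842.7099 → $227,842.71; Unit PH1 51,734.2323 → $51,734.23; Unit G2 11,286.0917 → $11,286.09.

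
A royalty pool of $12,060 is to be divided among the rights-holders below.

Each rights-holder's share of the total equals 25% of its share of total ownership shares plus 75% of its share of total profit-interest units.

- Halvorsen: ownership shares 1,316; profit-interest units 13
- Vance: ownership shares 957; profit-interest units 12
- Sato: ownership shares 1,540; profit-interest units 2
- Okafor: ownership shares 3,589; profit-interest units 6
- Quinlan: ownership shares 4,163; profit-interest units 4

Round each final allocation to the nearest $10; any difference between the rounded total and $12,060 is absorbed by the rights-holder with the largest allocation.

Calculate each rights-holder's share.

Halvorsen: $3,530 · Vance: $3,180 · Sato: $890 · Okafor: $2,400 · Quinlan: $2,060

Ownership shares total 11,565; profit-interest units total 37.
Blended shares (25% ownership shares + 75% profit-interest units): Halvorsen 0.2920; Vance 0.2639; Sato 0.0738; Okafor 0.1992; Quinlan 0.1711.
Unrounded shares: Halvorsen 3,521.05; Vance 3,183.00; Sato 890.40; Okafor 2,402.41; Quinlan 2,063.13.
At nearest $10: Halvorsen $3,520; Vance $3,180; Sato $890; Okafor $2,400; Quinlan $2,060. Sum = $12,050.
Difference $12,060 − $12,050 = +$10 applied to largest allocation (Halvorsen): Halvorsen becomes $3,530.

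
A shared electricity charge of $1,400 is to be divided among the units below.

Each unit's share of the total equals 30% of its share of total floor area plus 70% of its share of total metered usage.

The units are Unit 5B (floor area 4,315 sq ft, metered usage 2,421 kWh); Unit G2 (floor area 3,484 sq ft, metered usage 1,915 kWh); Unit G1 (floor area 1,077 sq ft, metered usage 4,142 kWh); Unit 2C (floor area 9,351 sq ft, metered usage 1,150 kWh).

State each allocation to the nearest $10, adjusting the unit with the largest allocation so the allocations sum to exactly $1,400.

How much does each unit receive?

Unit 5B: $350; Unit G2: $280; Unit G1: $440; Unit 2C: $330

Floor area total 18,227; metered usage total 9,628.
Blended shares (30% floor area + 70% metered usage): Unit 5B 0.2470; Unit G2 0.1966; Unit G1 0.3189; Unit 2C 0.2375.
Unrounded shares: Unit 5B 345.85; Unit G2 275.20; Unit G1 446.42; Unit 2C 332.53.
Rounded to nearest $10: Unit 5B $350; Unit G2 $280; Unit G1 $450; Unit 2C $330. Sum = $1,410.
Difference $1,400 − $1,410 = −$10 applied to largest allocation (Unit G1): Unit G1 becomes $440.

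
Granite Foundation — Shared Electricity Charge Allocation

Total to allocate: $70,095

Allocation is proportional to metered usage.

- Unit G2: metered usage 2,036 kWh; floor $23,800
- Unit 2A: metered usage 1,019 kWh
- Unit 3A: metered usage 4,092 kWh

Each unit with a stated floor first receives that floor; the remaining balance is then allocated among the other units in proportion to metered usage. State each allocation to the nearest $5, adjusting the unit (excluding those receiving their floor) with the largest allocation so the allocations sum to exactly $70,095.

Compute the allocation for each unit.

Minimums first: Unit G2 $23,800. Residual $46,295.
Residual split over remaining metered usage 5,111: Unit 2A 9,230.01 → $9,230; Unit 3A 37,064.99 → $37,065.

Unit G2: $23,800 · Unit 2A: $9,230 · Unit 3A: $37,065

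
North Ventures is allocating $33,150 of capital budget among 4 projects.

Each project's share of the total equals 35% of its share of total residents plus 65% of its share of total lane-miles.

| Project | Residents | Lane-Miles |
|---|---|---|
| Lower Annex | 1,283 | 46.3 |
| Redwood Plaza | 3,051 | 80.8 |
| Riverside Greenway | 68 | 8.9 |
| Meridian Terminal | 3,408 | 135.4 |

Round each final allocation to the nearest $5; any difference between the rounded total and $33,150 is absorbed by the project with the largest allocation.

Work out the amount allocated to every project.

Lower Annex: $5,580; Redwood Plaza: $10,950; Riverside Greenway: $810; Meridian Terminal: $15,810

Totals — residents 7,810, lane-miles 271.4.
Composite weights (35% residents + 65% lane-miles): Lower Annex 0.1684; Redwood Plaza 0.3302; Riverside Greenway 0.0244; Meridian Terminal 0.4770.
Raw shares: Lower Annex 5,581.96; Redwood Plaza 10,947.58; Riverside Greenway 807.63; Meridian Terminal 15,812.84.
Rounded to nearest $5: Lower Annex $5,580; Redwood Plaza $10,950; Riverside Greenway $810; Meridian Terminal $15,815. Sum = $33,155.
Difference $33,150 − $33,155 = −$5 applied to largest allocation (Meridian Terminal): Meridian Terminal becomes $15,810.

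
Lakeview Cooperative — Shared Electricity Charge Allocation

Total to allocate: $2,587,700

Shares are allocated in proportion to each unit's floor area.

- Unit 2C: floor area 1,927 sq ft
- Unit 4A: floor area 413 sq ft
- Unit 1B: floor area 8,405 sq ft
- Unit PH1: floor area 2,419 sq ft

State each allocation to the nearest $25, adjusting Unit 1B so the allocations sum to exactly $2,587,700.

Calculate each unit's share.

Combined floor area = 13,164.
Unrounded shares: Unit 2C 1,927/13,164 × $2,587,700 = 378,798.08; Unit 4A 413/13,164 × $2,587,700 = 81,185.06; Unit 1B 8,405/13,164 × $2,587,700 = 1,652,204.38; Unit PH1 2,419/13,164 × $2,587,700 = 475,512.48.
After rounding ($25): Unit 2C $378,800; Unit 4A $81,175; Unit 1B $1,652,200; Unit PH1 $475,500. Sum = $2,587,675.
Difference $2,587,700 − $2,587,675 = +$25 applied to Unit 1B: Unit 1B becomes $1,652,225.

Unit 2C: $378,800 | Unit 4A: $81,175 | Unit 1B: $1,652,225 | Unit PH1: $475,500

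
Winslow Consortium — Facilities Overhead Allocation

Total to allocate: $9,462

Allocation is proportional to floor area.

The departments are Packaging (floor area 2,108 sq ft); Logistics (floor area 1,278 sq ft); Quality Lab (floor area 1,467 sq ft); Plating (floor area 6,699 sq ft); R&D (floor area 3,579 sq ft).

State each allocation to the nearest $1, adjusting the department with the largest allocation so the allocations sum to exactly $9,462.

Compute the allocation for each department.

Floor area total: 15,131.
Unrounded shares: Packaging 2,108/15,131 × $9,462 = 1,318.21; Logistics 1,278/15,131 × $9,462 = 799.18; Quality Lab 1,467/15,131 × $9,462 = 917.37; Plating 6,699/15,131 × $9,462 = 4,189.14; R&D 3,579/15,131 × $9,462 = 2,238.09.
After rounding ($1): Packaging $1,318; Logistics $799; Quality Lab $917; Plating $4,189; R&D $2,238. Sum = $9,461.
Difference $9,462 − $9,461 = +$1 applied to largest allocation (Plating): Plating becomes $4,190.

Packaging: $1,318; Logistics: $799; Quality Lab: $917; Plating: $4,190; R&D: $2,238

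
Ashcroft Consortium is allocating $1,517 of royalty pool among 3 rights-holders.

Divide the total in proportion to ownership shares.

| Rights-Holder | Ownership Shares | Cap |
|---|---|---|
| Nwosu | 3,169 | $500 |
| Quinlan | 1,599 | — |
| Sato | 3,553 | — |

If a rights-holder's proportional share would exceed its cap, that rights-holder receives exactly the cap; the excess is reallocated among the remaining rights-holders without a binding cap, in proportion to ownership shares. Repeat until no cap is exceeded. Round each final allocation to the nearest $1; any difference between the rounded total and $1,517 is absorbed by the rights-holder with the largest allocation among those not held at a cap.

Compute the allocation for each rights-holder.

Nwosu: $500 | Quinlan: $316 | Sato: $701

Sum of ownership shares: 8,321.
Unconstrained shares: Nwosu 577.74; Quinlan 291.51; Sato 647.75.
Cap binds for Nwosu ($500); balance $1,017 reallocated over remaining ownership shares 5,152.
Shares after redistribution: Quinlan 315.64 → $316; Sato 701.36 → $701.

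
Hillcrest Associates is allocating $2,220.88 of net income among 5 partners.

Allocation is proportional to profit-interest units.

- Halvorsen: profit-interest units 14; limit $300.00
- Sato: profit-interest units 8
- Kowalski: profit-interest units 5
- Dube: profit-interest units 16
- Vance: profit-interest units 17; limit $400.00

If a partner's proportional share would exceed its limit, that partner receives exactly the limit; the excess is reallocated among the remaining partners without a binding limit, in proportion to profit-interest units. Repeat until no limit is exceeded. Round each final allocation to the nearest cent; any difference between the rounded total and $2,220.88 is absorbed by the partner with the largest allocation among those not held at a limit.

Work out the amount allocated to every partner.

Combined profit-interest units = 60.
Pro-rata shares before constraints: Halvorsen 518.2053; Sato 296.1173; Kowalski 185.0733; Dube 592.2347; Vance 629.2493.
Capped: Halvorsen ($300.00), Vance ($400.00); remaining pool $1,520.88 reallocated over remaining profit-interest units 29.
Remaining shares: Sato 419.5531 → $419.55; Kowalski 262.2207 → $262.22; Dube 839.1062 → $839.11.

Halvorsen: $300.00 | Sato: $419.55 | Kowalski: $262.22 | Dube: $839.11 | Vance: $400.00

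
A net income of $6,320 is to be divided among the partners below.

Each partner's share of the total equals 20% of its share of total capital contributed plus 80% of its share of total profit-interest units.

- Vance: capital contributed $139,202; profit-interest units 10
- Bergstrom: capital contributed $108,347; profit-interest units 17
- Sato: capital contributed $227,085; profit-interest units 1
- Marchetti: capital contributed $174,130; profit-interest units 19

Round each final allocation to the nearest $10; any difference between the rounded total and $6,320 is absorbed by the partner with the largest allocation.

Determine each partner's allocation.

Totals — capital contributed 648,764, profit-interest units 47.
Blended shares (20% capital contributed + 80% profit-interest units): Vance 0.2131; Bergstrom 0.3228; Sato 0.0870; Marchetti 0.3771.
Raw shares: Vance 1,346.95; Bergstrom 2,039.86; Sato 550.01; Marchetti 2,383.18.
At nearest $10: Vance $1,350; Bergstrom $2,040; Sato $550; Marchetti $2,380. Sum = $6,320.
Sum already equals the total — no adjustment.

Vance: $1,350; Bergstrom: $2,040; Sato: $550; Marchetti: $2,380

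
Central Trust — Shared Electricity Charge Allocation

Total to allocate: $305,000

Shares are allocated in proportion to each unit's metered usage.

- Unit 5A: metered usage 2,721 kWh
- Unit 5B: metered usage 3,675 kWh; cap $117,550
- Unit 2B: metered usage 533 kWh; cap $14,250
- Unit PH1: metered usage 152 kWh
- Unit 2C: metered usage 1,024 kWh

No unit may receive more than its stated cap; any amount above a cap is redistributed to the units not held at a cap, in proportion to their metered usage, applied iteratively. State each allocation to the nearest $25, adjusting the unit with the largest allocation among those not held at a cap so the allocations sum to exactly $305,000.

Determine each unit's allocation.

Sum of metered usage: 8,105.
Pro-rata shares before constraints: Unit 5A 102,394.20; Unit 5B 138,294.26; Unit 2B 20,057.37; Unit PH1 5,719.93; Unit 2C 38,534.24.
Capped: Unit 5B ($117,550), Unit 2B ($14,250); balance $173,200 reallocated over remaining metered usage 3,897.
Remaining shares: Unit 5A 120,933.33 → $120,925; Unit PH1 6,755.56 → $6,750; Unit 2C 45,511.11 → $45,500.
Rounding difference +$25 applied to Unit 5A → $120,950.

Unit 5A: $120,950; Unit 5B: $117,550; Unit 2B: $14,250; Unit PH1: $6,750; Unit 2C: $45,500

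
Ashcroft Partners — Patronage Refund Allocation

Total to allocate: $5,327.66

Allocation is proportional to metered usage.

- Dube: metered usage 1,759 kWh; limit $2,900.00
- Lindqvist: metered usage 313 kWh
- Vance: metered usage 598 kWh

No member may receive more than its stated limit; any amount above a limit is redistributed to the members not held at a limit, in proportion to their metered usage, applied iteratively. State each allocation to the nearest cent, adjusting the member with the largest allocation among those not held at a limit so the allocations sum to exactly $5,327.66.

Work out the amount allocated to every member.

Total metered usage = 2,670.
Proportional shares (ignoring caps): Dube 3,509.8704; Lindqvist 624.5534; Vance 1,193.2362.
Capped: Dube ($2,900.00); balance $2,427.66 reallocated over remaining metered usage 911.
Shares after redistribution: Lindqvist 834.0917 → $834.09; Vance 1,593.5683 → $1,593.57.

Dube: $2,900.00 · Lindqvist: $834.09 · Vance: $1,593.57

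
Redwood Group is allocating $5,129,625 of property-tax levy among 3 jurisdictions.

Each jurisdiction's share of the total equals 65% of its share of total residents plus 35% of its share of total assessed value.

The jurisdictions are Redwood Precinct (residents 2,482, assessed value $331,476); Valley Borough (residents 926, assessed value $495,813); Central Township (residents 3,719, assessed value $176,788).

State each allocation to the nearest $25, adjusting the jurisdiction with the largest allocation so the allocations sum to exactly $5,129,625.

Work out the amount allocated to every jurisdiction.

Redwood Precinct: $1,753,875; Valley Borough: $1,319,775; Central Township: $2,055,975

Totals — residents 7,127, assessed value 1,004,077.
Composite weights (65% residents + 35% assessed value): Redwood Precinct 0.3419; Valley Borough 0.2573; Central Township 0.4008.
Raw shares: Redwood Precinct 1,753,870.34; Valley Borough 1,319,767.41; Central Township 2,055,987.25.
At nearest $25: Redwood Precinct $1,753,875; Valley Borough $1,319,775; Central Township $2,055,975. Sum = $5,129,625.
Rounded total matches; no reconciliation needed.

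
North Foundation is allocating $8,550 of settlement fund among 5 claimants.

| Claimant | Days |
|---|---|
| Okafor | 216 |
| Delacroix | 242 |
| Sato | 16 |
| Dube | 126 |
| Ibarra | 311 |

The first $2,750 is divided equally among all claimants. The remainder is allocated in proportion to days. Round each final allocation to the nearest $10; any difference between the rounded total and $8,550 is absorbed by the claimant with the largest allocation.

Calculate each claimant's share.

Okafor: $1,930 | Delacroix: $2,090 | Sato: $650 | Dube: $1,350 | Ibarra: $2,530

$2,750 shared equally gives $550 per claimant.
Remainder $5,800 by days (total 911): Okafor 1,375.19 → $1,380; Delacroix 1,540.72 → $1,540; Sato 101.87 → $100; Dube 802.20 → $800; Ibarra 1,980.02 → $1,980.
Totals: Okafor $550 + $1,380 = $1,930; Delacroix $550 + $1,540 = $2,090; Sato $550 + $100 = $650; Dube $550 + $800 = $1,350; Ibarra $550 + $1,980 = $2,530.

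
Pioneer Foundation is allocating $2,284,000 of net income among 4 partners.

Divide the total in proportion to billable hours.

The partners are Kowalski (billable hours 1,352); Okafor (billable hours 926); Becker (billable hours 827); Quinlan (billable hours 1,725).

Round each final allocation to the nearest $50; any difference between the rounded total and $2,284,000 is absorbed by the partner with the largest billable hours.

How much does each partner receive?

Billable hours total: 1,352 + 926 + 827 + 1,725 = 4,830.
Pro-rata amounts: Kowalski 639,330.85; Okafor 437,884.89; Becker 391,069.98; Quinlan 815,714.29.
Rounded to nearest $50: Kowalski $639,350; Okafor $437,900; Becker $391,050; Quinlan $815,700. Sum = $2,284,000.
Rounded total matches; no reconciliation needed.

Kowalski: $639,350; Okafor: $437,900; Becker: $391,050; Quinlan: $815,700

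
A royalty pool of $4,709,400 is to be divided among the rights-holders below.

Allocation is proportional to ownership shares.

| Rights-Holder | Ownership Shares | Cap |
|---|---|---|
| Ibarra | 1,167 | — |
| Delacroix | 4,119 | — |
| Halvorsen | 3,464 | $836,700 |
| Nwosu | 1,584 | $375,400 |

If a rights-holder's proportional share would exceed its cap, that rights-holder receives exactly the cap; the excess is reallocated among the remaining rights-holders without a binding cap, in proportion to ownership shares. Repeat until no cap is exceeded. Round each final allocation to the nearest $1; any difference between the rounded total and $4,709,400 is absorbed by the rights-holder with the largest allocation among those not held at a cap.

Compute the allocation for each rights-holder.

Ibarra: $772,105 · Delacroix: $2,725,195 · Halvorsen: $836,700 · Nwosu: $375,400

Total ownership shares = 10,334.
Unconstrained shares: Ibarra 531,824.06; Delacroix 1,877,106.503; Halvorsen 1,578,610.57; Nwosu 721,858.87.
Cap binds for Halvorsen ($836,700), Nwosu ($375,400); balance $3,497,300 reallocated over remaining ownership shares 5,286.
Redistributed shares: Ibarra 772,105.39 → $772,105; Delacroix 2,725,194.61 → $2,725,195.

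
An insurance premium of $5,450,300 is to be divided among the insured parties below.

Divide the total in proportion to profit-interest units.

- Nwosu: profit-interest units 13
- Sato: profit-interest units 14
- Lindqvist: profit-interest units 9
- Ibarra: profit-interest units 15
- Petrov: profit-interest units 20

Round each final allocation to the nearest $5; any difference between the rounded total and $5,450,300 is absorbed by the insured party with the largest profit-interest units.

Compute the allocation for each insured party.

Total profit-interest units = 13 + 14 + 9 + 15 + 20 = 71.
Pro-rata amounts: Nwosu 997,942.25; Sato 1,074,707.04; Lindqvist 690,883.10; Ibarra 1,151,471.83; Petrov 1,535,295.77.
Rounded to nearest $5: Nwosu $997,940; Sato $1,074,705; Lindqvist $690,885; Ibarra $1,151,470; Petrov $1,535,295. Sum = $5,450,295.
Difference $5,450,300 − $5,450,295 = +$5 applied to largest profit-interest units (Petrov): Petrov becomes $1,535,300.

Nwosu: $997,940; Sato: $1,074,705; Lindqvist: $690,885; Ibarra: $1,151,470; Petrov: $1,535,300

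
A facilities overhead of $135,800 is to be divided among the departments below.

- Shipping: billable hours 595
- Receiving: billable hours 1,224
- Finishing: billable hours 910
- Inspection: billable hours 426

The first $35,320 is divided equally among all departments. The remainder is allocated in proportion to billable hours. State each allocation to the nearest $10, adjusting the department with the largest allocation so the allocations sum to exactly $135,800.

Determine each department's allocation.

Shipping: $27,780 | Receiving: $47,810 | Finishing: $37,810 | Inspection: $22,400

First tranche $35,320 split equally: $8,830 each.
Remainder $100,480 by billable hours (total 3,155): Shipping 18,949.48 → $18,950; Receiving 38,981.78 → $38,980; Finishing 28,981.55 → $28,980; Inspection 13,567.19 → $13,570.
Totals: Shipping $8,830 + $18,950 = $27,780; Receiving $8,830 + $38,980 = $47,810; Finishing $8,830 + $28,980 = $37,810; Inspection $8,830 + $13,570 = $22,400.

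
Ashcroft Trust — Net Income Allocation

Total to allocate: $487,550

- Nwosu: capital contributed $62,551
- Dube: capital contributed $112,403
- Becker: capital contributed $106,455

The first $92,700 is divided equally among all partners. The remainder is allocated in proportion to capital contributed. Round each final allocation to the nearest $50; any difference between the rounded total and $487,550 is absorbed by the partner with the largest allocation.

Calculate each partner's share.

First tranche $92,700 split equally: $30,900 each.
Remainder $394,850 by capital contributed (total 281,409): Nwosu 87,766.43 → $87,750; Dube 157,714.66 → $157,700; Becker 149,368.91 → $149,350.
Rounding difference +$50 on remainder applied to Dube.
Totals: Nwosu $30,900 + $87,750 = $118,650; Dube $30,900 + $157,750 = $188,650; Becker $30,900 + $149,350 = $180,250.

Nwosu: $118,650 · Dube: $188,650 · Becker: $180,250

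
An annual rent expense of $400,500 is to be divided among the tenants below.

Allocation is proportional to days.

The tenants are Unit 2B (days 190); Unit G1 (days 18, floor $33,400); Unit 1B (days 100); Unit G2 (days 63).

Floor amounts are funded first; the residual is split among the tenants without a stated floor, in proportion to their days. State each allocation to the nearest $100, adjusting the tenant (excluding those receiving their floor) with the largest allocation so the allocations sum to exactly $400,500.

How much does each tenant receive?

Guaranteed amounts: Unit G1 $33,400. Residual $367,100.
Residual split over remaining days 353: Unit 2B 197,589.24 → $197,600; Unit 1B 103,994.33 → $104,000; Unit G2 65,516.43 → $65,500.

Unit 2B: $197,600 · Unit G1: $33,400 · Unit 1B: $104,000 · Unit G2: $65,500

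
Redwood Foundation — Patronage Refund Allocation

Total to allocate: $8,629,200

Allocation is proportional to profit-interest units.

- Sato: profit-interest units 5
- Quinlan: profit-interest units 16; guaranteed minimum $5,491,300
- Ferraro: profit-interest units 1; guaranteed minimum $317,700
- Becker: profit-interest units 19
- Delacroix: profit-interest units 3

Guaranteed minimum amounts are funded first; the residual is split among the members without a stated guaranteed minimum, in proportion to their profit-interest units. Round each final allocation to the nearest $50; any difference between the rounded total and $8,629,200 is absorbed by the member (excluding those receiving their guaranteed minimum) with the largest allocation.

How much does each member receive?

Fund the minimums — Quinlan $5,491,300; Ferraro $317,700. Residual $2,820,200.
Residual split over remaining profit-interest units 27: Sato 522,259.26 → $522,250; Becker 1,984,585.19 → $1,984,600; Delacroix 313,355.56 → $313,350.

Sato: $522,250 · Quinlan: $5,491,300 · Ferraro: $317,700 · Becker: $1,984,600 · Delacroix: $313,350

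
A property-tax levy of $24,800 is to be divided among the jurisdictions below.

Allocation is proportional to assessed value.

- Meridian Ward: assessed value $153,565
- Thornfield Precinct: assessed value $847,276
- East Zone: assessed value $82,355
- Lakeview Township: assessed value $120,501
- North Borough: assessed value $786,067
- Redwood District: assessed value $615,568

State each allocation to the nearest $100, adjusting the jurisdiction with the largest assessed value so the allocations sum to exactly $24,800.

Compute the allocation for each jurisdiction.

Sum of assessed value: 2,605,332.
Proportional shares: Meridian Ward 153,565/2,605,332 × $24,800 = 1,461.78; Thornfield Precinct 847,276/2,605,332 × $24,800 = 8,065.17; East Zone 82,355/2,605,332 × $24,800 = 783.93; Lakeview Township 120,501/2,605,332 × $24,800 = 1,147.04; North Borough 786,067/2,605,332 × $24,800 = 7,482.52; Redwood District 615,568/2,605,332 × $24,800 = 5,859.56.
After rounding ($100): Meridian Ward $1,500; Thornfield Precinct $8,100; East Zone $800; Lakeview Township $1,100; North Borough $7,500; Redwood District $5,900. Sum = $24,900.
Difference $24,800 − $24,900 = −$100 applied to largest assessed value (Thornfield Precinct): Thornfield Precinct becomes $8,000.

Meridian Ward: $1,500 | Thornfield Precinct: $8,000 | East Zone: $800 | Lakeview Township: $1,100 | North Borough: $7,500 | Redwood District: $5,900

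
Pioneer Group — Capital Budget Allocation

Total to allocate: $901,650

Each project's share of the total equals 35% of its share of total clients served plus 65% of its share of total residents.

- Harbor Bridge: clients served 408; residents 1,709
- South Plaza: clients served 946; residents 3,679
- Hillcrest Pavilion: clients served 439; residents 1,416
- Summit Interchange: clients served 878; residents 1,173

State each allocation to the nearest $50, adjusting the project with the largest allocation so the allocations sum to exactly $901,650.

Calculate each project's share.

Totals — clients served 2,671, residents 7,977.
Blended shares (35% clients served + 65% residents): Harbor Bridge 0.1927; South Plaza 0.4237; Hillcrest Pavilion 0.1729; Summit Interchange 0.2106.
Raw shares: Harbor Bridge 173,765.75; South Plaza 382,066.69; Hillcrest Pavilion 155,901.59; Summit Interchange 189,915.97.
At nearest $50: Harbor Bridge $173,750; South Plaza $382,050; Hillcrest Pavilion $155,900; Summit Interchange $189,900. Sum = $901,600.
Difference $901,650 − $901,600 = +$50 applied to largest allocation (South Plaza): South Plaza becomes $382,100.

Harbor Bridge: $173,750 | South Plaza: $382,100 | Hillcrest Pavilion: $155,900 | Summit Interchange: $189,900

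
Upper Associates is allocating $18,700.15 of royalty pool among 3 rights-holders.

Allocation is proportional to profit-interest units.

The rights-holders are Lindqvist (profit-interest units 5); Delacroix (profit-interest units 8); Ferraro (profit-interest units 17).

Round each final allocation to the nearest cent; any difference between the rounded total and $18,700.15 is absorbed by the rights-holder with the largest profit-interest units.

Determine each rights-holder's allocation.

Lindqvist: $3,116.69 · Delacroix: $4,986.71 · Ferraro: $10,596.75

Sum of profit-interest units: 5 + 8 + 17 = 30.
Raw shares: Lindqvist 3,116.6917; Delacroix 4,986.7067; Ferraro 10,596.7517.
Rounded to nearest cent: Lindqvist $3,116.69; Delacroix $4,986.71; Ferraro $10,596.75. Sum = $18,700.15.
No rounding difference to absorb.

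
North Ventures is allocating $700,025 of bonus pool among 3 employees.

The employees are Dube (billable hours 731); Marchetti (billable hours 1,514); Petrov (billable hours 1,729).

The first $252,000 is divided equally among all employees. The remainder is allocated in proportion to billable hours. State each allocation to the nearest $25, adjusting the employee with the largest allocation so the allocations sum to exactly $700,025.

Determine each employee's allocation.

First tranche $252,000 split equally: $84,000 each.
Remainder $448,025 by billable hours (total 3,974): Dube 82,412.25 → $82,400; Marchetti 170,686.93 → $170,675; Petrov 194,925.82 → $194,925.
Rounding difference +$25 on remainder applied to Petrov.
Totals: Dube $84,000 + $82,400 = $166,400; Marchetti $84,000 + $170,675 = $254,675; Petrov $84,000 + $194,950 = $278,950.

Dube: $166,400; Marchetti: $254,675; Petrov: $278,950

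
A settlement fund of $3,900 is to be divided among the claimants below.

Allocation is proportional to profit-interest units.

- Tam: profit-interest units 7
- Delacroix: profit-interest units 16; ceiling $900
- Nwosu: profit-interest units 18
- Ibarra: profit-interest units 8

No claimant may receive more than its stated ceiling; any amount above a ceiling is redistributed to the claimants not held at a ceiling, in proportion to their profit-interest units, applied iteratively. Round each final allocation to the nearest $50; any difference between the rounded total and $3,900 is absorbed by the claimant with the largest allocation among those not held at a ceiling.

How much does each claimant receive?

Tam: $650; Delacroix: $900; Nwosu: $1,600; Ibarra: $750

Profit-interest units total: 49.
Proportional shares (ignoring caps): Tam 557.14; Delacroix 1,273.47; Nwosu 1,432.65; Ibarra 636.73.
Cap binds for Delacroix ($900); balance $3,000 reallocated over remaining profit-interest units 33.
Redistributed shares: Tam 636.36 → $650; Nwosu 1,636.36 → $1,650; Ibarra 727.27 → $750.
Rounding difference −$50 applied to Nwosu → $1,600.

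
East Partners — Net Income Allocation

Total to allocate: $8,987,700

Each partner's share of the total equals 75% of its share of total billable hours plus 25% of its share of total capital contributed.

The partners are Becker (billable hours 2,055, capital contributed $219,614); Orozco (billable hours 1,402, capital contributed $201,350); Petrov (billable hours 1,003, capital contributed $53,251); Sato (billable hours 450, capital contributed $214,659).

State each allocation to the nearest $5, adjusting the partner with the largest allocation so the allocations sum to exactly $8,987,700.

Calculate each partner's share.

Becker: $3,537,565 · Orozco: $2,581,510 · Petrov: $1,550,675 · Sato: $1,317,950

Billable hours total 4,910; capital contributed total 688,874.
Combined weights (75% billable hours + 25% capital contributed): Becker 0.3936; Orozco 0.2872; Petrov 0.1725; Sato 0.1466.
Pro-rata amounts: Becker 3,537,563.71; Orozco 2,581,509.48; Petrov 1,550,675.89; Sato 1,317,950.92.
After rounding ($5): Becker $3,537,565; Orozco $2,581,510; Petrov $1,550,675; Sato $1,317,950. Sum = $8,987,700.
Sum already equals the total — no adjustment.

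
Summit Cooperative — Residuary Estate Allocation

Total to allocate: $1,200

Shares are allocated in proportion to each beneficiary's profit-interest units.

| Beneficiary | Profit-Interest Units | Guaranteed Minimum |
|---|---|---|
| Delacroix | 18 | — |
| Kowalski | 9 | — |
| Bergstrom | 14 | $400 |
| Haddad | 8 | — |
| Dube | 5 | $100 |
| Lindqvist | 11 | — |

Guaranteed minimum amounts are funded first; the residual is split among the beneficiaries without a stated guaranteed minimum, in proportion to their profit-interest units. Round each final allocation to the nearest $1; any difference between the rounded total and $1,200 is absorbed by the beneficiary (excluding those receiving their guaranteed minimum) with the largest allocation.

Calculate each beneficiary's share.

Delacroix: $274 · Kowalski: $137 · Bergstrom: $400 · Haddad: $122 · Dube: $100 · Lindqvist: $167

Guaranteed amounts: Bergstrom $400; Dube $100. Residual $700.
Residual split over remaining profit-interest units 46: Delacroix 273.91 → $274; Kowalski 136.96 → $137; Haddad 121.74 → $122; Lindqvist 167.39 → $167.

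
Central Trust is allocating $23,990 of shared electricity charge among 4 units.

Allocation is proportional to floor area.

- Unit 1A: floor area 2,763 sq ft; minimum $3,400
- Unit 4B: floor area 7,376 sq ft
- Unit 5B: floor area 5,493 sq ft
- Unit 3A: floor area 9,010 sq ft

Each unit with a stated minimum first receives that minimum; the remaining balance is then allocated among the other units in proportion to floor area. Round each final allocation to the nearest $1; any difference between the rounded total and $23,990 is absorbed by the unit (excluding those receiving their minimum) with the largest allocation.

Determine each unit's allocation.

Fund the minimums — Unit 1A $3,400. Remaining pool $20,590.
Remaining pool split over remaining floor area 21,879: Unit 4B 6,941.44 → $6,941; Unit 5B 5,169.38 → $5,169; Unit 3A 8,479.18 → $8,479.
Rounding difference +$1 applied to Unit 3A → $8,480.

Unit 1A: $3,400; Unit 4B: $6,941; Unit 5B: $5,169; Unit 3A: $8,480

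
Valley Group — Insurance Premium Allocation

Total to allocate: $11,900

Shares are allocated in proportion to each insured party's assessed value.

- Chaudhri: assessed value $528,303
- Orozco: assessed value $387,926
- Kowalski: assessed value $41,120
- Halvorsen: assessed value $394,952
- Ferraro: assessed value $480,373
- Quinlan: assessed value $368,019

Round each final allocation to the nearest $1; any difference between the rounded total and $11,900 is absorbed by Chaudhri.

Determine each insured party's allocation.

Chaudhri: $2,856 · Orozco: $2,098 · Kowalski: $222 · Halvorsen: $2,136 · Ferraro: $2,598 · Quinlan: $1,990

Total assessed value = 2,200,693.
Raw shares: Chaudhri 528,303/2,200,693 × $11,900 = 2,856.74; Orozco 387,926/2,200,693 × $11,900 = 2,097.67; Kowalski 41,120/2,200,693 × $11,900 = 222.35; Halvorsen 394,952/2,200,693 × $11,900 = 2,135.66; Ferraro 480,373/2,200,693 × $11,900 = 2,597.56; Quinlan 368,019/2,200,693 × $11,900 = 1,990.02.
At nearest $1: Chaudhri $2,857; Orozco $2,098; Kowalski $222; Halvorsen $2,136; Ferraro $2,598; Quinlan $1,990. Sum = $11,901.
Difference $11,900 − $11,901 = −$1 applied to Chaudhri: Chaudhri becomes $2,856.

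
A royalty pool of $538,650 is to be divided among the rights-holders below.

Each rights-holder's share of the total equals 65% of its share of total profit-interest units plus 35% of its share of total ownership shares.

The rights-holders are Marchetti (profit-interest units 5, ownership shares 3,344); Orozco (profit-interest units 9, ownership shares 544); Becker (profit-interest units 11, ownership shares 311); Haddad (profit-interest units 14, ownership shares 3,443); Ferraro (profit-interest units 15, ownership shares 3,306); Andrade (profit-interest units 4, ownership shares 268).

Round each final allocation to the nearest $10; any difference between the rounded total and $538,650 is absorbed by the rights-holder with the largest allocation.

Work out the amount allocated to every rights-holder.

Totals — profit-interest units 58, ownership shares 11,216.
Blended shares (65% profit-interest units + 35% ownership shares): Marchetti 0.1604; Orozco 0.1178; Becker 0.1330; Haddad 0.2643; Ferraro 0.2713; Andrade 0.0532.
Proportional shares: Marchetti 86,391.60; Orozco 63,473.34; Becker 71,630.08; Haddad 142,385.03; Ferraro 146,118.81; Andrade 28,651.14.
At nearest $10: Marchetti $86,390; Orozco $63,470; Becker $71,630; Haddad $142,390; Ferraro $146,120; Andrade $28,650. Sum = $538,650.
Sum already equals the total — no adjustment.

Marchetti: $86,390 | Orozco: $63,470 | Becker: $71,630 | Haddad: $142,390 | Ferraro: $146,120 | Andrade: $28,650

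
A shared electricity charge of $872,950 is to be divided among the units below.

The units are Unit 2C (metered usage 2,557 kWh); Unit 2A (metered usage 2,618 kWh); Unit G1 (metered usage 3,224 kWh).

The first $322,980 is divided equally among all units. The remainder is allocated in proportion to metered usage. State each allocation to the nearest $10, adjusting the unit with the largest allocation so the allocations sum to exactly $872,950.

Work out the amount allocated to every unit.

Unit 2C: $275,090; Unit 2A: $279,090; Unit G1: $318,770

$322,980 shared equally gives $107,660 per unit.
Remainder $549,970 by metered usage (total 8,399): Unit 2C 167,433.42 → $167,430; Unit 2A 171,427.72 → $171,430; Unit G1 211,108.86 → $211,110.
Totals: Unit 2C $107,660 + $167,430 = $275,090; Unit 2A $107,660 + $171,430 = $279,090; Unit G1 $107,660 + $211,110 = $318,770.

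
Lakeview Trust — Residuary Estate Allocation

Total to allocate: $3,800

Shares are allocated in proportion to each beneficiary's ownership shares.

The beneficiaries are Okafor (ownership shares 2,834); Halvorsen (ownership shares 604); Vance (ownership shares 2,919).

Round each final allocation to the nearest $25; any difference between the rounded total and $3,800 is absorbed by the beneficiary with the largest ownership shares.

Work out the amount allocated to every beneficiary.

Okafor: $1,700 | Halvorsen: $350 | Vance: $1,750

Sum of ownership shares: 2,834 + 604 + 2,919 = 6,357.
Proportional shares: Okafor 1,694.07; Halvorsen 361.05; Vance 1,744.88.
Rounded to nearest $25: Okafor $1,700; Halvorsen $350; Vance $1,750. Sum = $3,800.
Sum already equals the total — no adjustment.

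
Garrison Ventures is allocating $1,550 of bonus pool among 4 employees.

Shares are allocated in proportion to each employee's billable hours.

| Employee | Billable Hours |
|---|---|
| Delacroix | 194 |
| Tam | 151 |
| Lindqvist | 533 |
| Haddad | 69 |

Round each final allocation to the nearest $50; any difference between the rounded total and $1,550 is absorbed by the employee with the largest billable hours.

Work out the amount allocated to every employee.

Total billable hours = 194 + 151 + 533 + 69 = 947.
Raw shares: Delacroix 317.53; Tam 247.15; Lindqvist 872.39; Haddad 112.94.
After rounding ($50): Delacroix $300; Tam $250; Lindqvist $850; Haddad $100. Sum = $1,500.
Difference $1,550 − $1,500 = +$50 applied to largest billable hours (Lindqvist): Lindqvist becomes $900.

Delacroix: $300; Tam: $250; Lindqvist: $900; Haddad: $100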